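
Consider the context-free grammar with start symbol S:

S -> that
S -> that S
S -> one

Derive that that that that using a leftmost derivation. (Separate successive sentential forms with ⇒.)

S ⇒ that S ⇒ that that S ⇒ that that that S ⇒ that that that that

S ⇒ that S   [S -> that S]
that S ⇒ that that S   [S -> that S]
that that S ⇒ that that that S   [S -> that S]
that that that S ⇒ that that that that   [S -> that]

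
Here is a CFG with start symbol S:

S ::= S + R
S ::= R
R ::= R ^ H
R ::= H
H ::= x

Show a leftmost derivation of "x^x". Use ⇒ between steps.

S ⇒ R   [S ::= R]
R ⇒ R^H   [R ::= R ^ H]
R^H ⇒ H^H   [R ::= H]
H^H ⇒ x^H   [H ::= x]
x^H ⇒ x^x   [H ::= x]

S ⇒ R ⇒ R^H ⇒ H^H ⇒ x^H ⇒ x^x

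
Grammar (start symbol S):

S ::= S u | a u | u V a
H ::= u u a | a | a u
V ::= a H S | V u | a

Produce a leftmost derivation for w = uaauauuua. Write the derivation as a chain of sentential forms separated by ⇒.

S ⇒ uVa ⇒ uVua ⇒ uaHSua ⇒ uaauSua ⇒ uaauSuua ⇒ uaauauuua

S ⇒ uVa   [S ::= u V a]
uVa ⇒ uVua   [V ::= V u]
uVua ⇒ uaHSua   [V ::= a H S]
uaHSua ⇒ uaauSua   [H ::= a u]
uaauSua ⇒ uaauSuua   [S ::= S u]
uaauSuua ⇒ uaauauuua   [S ::= a u]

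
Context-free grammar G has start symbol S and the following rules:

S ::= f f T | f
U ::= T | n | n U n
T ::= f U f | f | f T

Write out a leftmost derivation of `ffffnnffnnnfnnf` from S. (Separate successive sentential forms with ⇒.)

S ⇒ ffT ⇒ fffT ⇒ ffffUf ⇒ ffffnUnf ⇒ ffffnnUnnf ⇒ ffffnnTnnf ⇒ ffffnnfTnnf ⇒ ffffnnffUfnnf ⇒ ffffnnffnUnfnnf ⇒ ffffnnffnnnfnnf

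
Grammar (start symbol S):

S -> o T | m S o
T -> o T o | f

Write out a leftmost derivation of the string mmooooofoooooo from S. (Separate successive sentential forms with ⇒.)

S ⇒ mSo ⇒ mmSoo ⇒ mmoToo ⇒ mmooTooo ⇒ mmoooToooo ⇒ mmooooTooooo ⇒ mmoooooToooooo ⇒ mmooooofoooooo

S ⇒ mSo   [S -> m S o]
mSo ⇒ mmSoo   [S -> m S o]
mmSoo ⇒ mmoToo   [S -> o T]
mmoToo ⇒ mmooTooo   [T -> o T o]
mmooTooo ⇒ mmoooToooo   [T -> o T o]
mmoooToooo ⇒ mmooooTooooo   [T -> o T o]
mmooooTooooo ⇒ mmoooooToooooo   [T -> o T o]
mmoooooToooooo ⇒ mmooooofoooooo   [T -> f]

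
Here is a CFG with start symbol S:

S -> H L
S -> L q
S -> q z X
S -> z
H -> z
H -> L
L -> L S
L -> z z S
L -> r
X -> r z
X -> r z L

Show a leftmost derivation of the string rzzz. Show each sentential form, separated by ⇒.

S ⇒ HL ⇒ LL ⇒ rL ⇒ rzzS ⇒ rzzz

S ⇒ HL   [S -> H L]
HL ⇒ LL   [H -> L]
LL ⇒ rL   [L -> r]
rL ⇒ rzzS   [L -> z z S]
rzzS ⇒ rzzz   [S -> z]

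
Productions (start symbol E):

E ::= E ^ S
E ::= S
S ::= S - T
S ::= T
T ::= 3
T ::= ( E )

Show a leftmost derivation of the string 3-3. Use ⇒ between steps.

E ⇒ S ⇒ S-T ⇒ T-T ⇒ 3-T ⇒ 3-3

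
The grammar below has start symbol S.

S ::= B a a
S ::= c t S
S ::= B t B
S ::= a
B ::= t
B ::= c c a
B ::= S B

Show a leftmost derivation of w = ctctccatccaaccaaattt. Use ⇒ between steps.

S ⇒ BtB   [S ::= B t B]
BtB ⇒ SBtB   [B ::= S B]
SBtB ⇒ BaaBtB   [S ::= B a a]
BaaBtB ⇒ SBaaBtB   [B ::= S B]
SBaaBtB ⇒ ctSBaaBtB   [S ::= c t S]
ctSBaaBtB ⇒ ctctSBaaBtB   [S ::= c t S]
ctctSBaaBtB ⇒ ctctBtBBaaBtB   [S ::= B t B]
ctctBtBBaaBtB ⇒ ctctccatBBaaBtB   [B ::= c c a]
ctctccatBBaaBtB ⇒ ctctccatccaBaaBtB   [B ::= c c a]
ctctccatccaBaaBtB ⇒ ctctccatccaSBaaBtB   [B ::= S B]
ctctccatccaSBaaBtB ⇒ ctctccatccaaBaaBtB   [S ::= a]
ctctccatccaaBaaBtB ⇒ ctctccatccaaccaaaBtB   [B ::= c c a]
ctctccatccaaccaaaBtB ⇒ ctctccatccaaccaaattB   [B ::= t]
ctctccatccaaccaaattB ⇒ ctctccatccaaccaaattt   [B ::= t]

S ⇒ BtB ⇒ SBtB ⇒ BaaBtB ⇒ SBaaBtB ⇒ ctSBaaBtB ⇒ ctctSBaaBtB ⇒ ctctBtBBaaBtB ⇒ ctctccatBBaaBtB ⇒ ctctccatccaBaaBtB ⇒ ctctccatccaSBaaBtB ⇒ ctctccatccaaBaaBtB ⇒ ctctccatccaaccaaaBtB ⇒ ctctccatccaaccaaattB ⇒ ctctccatccaaccaaattt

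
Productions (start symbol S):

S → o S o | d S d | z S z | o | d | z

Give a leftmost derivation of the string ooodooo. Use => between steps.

S => oSo   [S → o S o]
oSo => ooSoo   [S → o S o]
ooSoo => oooSooo   [S → o S o]
oooSooo => ooodooo   [S → d]

S => oSo => ooSoo => oooSooo => ooodooo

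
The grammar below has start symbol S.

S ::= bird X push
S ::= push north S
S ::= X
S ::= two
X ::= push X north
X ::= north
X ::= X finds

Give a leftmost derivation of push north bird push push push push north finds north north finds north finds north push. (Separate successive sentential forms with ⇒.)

S ⇒ push north S ⇒ push north bird X push ⇒ push north bird push X north push ⇒ push north bird push X finds north push ⇒ push north bird push push X north finds north push ⇒ push north bird push push X finds north finds north push ⇒ push north bird push push push X north finds north finds north push ⇒ push north bird push push push push X north north finds north finds north push ⇒ push north bird push push push push X finds north north finds north finds north push ⇒ push north bird push push push push north finds north north finds north finds north push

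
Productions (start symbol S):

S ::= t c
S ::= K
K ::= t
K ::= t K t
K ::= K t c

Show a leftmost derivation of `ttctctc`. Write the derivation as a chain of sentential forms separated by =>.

S => K   [S ::= K]
K => Ktc   [K ::= K t c]
Ktc => Ktctc   [K ::= K t c]
Ktctc => Ktctctc   [K ::= K t c]
Ktctctc => ttctctc   [K ::= t]

S=>K=>Ktc=>Ktctc=>Ktctctc=>ttctctc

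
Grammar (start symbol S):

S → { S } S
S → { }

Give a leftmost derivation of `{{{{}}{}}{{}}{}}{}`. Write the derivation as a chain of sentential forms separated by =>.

S=>{S}S=>{{S}S}S=>{{{S}S}S}S=>{{{{}}S}S}S=>{{{{}}{}}S}S=>{{{{}}{}}{S}S}S=>{{{{}}{}}{{}}S}S=>{{{{}}{}}{{}}{}}S=>{{{{}}{}}{{}}{}}{}

S => {S}S   [S → { S } S]
{S}S => {{S}S}S   [S → { S } S]
{{S}S}S => {{{S}S}S}S   [S → { S } S]
{{{S}S}S}S => {{{{}}S}S}S   [S → { }]
{{{{}}S}S}S => {{{{}}{}}S}S   [S → { }]
{{{{}}{}}S}S => {{{{}}{}}{S}S}S   [S → { S } S]
{{{{}}{}}{S}S}S => {{{{}}{}}{{}}S}S   [S → { }]
{{{{}}{}}{{}}S}S => {{{{}}{}}{{}}{}}S   [S → { }]
{{{{}}{}}{{}}{}}S => {{{{}}{}}{{}}{}}{}   [S → { }]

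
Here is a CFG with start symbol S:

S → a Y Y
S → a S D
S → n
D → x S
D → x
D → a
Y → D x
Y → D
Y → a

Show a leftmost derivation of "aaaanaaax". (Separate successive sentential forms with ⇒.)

S ⇒ aSD   [S → a S D]
aSD ⇒ aaSDD   [S → a S D]
aaSDD ⇒ aaaSDDD   [S → a S D]
aaaSDDD ⇒ aaaaSDDDD   [S → a S D]
aaaaSDDDD ⇒ aaaanDDDD   [S → n]
aaaanDDDD ⇒ aaaanaDDD   [D → a]
aaaanaDDD ⇒ aaaanaaDD   [D → a]
aaaanaaDD ⇒ aaaanaaaD   [D → a]
aaaanaaaD ⇒ aaaanaaax   [D → x]

S ⇒ aSD ⇒ aaSDD ⇒ aaaSDDD ⇒ aaaaSDDDD ⇒ aaaanDDDD ⇒ aaaanaDDD ⇒ aaaanaaDD ⇒ aaaanaaaD ⇒ aaaanaaax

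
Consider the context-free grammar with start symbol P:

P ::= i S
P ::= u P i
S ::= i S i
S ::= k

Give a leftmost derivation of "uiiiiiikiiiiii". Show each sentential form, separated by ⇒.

P⇒uPi⇒uiSi⇒uiiSii⇒uiiiSiii⇒uiiiiSiiii⇒uiiiiiSiiiii⇒uiiiiiiSiiiiii⇒uiiiiiikiiiiii

P ⇒ uPi   [P ::= u P i]
uPi ⇒ uiSi   [P ::= i S]
uiSi ⇒ uiiSii   [S ::= i S i]
uiiSii ⇒ uiiiSiii   [S ::= i S i]
uiiiSiii ⇒ uiiiiSiiii   [S ::= i S i]
uiiiiSiiii ⇒ uiiiiiSiiiii   [S ::= i S i]
uiiiiiSiiiii ⇒ uiiiiiiSiiiiii   [S ::= i S i]
uiiiiiiSiiiiii ⇒ uiiiiiikiiiiii   [S ::= k]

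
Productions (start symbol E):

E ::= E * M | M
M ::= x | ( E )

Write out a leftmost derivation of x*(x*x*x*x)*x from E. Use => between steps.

E=>E*M=>E*M*M=>M*M*M=>x*M*M=>x*(E)*M=>x*(E*M)*M=>x*(E*M*M)*M=>x*(E*M*M*M)*M=>x*(M*M*M*M)*M=>x*(x*M*M*M)*M=>x*(x*x*M*M)*M=>x*(x*x*x*M)*M=>x*(x*x*x*x)*M=>x*(x*x*x*x)*x

E => E*M   [E ::= E * M]
E*M => E*M*M   [E ::= E * M]
E*M*M => M*M*M   [E ::= M]
M*M*M => x*M*M   [M ::= x]
x*M*M => x*(E)*M   [M ::= ( E )]
x*(E)*M => x*(E*M)*M   [E ::= E * M]
x*(E*M)*M => x*(E*M*M)*M   [E ::= E * M]
x*(E*M*M)*M => x*(E*M*M*M)*M   [E ::= E * M]
x*(E*M*M*M)*M => x*(M*M*M*M)*M   [E ::= M]
x*(M*M*M*M)*M => x*(x*M*M*M)*M   [M ::= x]
x*(x*M*M*M)*M => x*(x*x*M*M)*M   [M ::= x]
x*(x*x*M*M)*M => x*(x*x*x*M)*M   [M ::= x]
x*(x*x*x*M)*M => x*(x*x*x*x)*M   [M ::= x]
x*(x*x*x*x)*M => x*(x*x*x*x)*x   [M ::= x]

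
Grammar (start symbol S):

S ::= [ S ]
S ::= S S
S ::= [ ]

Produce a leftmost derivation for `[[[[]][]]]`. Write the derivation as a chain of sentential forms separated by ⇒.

S⇒[S]⇒[[S]]⇒[[SS]]⇒[[[S]S]]⇒[[[[]]S]]⇒[[[[]][]]]

S ⇒ [S]   [S ::= [ S ]]
[S] ⇒ [[S]]   [S ::= [ S ]]
[[S]] ⇒ [[SS]]   [S ::= S S]
[[SS]] ⇒ [[[S]S]]   [S ::= [ S ]]
[[[S]S]] ⇒ [[[[]]S]]   [S ::= [ ]]
[[[[]]S]] ⇒ [[[[]][]]]   [S ::= [ ]]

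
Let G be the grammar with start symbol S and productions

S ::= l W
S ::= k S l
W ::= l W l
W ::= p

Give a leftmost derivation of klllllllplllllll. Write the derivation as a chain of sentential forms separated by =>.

S => kSl => klWl => kllWll => klllWlll => kllllWllll => klllllWlllll => kllllllWllllll => klllllllWlllllll => klllllllplllllll

S => kSl   [S ::= k S l]
kSl => klWl   [S ::= l W]
klWl => kllWll   [W ::= l W l]
kllWll => klllWlll   [W ::= l W l]
klllWlll => kllllWllll   [W ::= l W l]
kllllWllll => klllllWlllll   [W ::= l W l]
klllllWlllll => kllllllWllllll   [W ::= l W l]
kllllllWllllll => klllllllWlllllll   [W ::= l W l]
klllllllWlllllll => klllllllplllllll   [W ::= p]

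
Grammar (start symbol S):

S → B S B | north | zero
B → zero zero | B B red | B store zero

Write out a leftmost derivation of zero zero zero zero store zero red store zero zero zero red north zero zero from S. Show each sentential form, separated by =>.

S => B S B => B B red S B => B store zero B red S B => B B red store zero B red S B => zero zero B red store zero B red S B => zero zero B store zero red store zero B red S B => zero zero zero zero store zero red store zero B red S B => zero zero zero zero store zero red store zero zero zero red S B => zero zero zero zero store zero red store zero zero zero red north B => zero zero zero zero store zero red store zero zero zero red north zero zero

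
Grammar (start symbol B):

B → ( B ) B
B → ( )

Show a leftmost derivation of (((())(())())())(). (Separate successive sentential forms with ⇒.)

B ⇒ (B)B   [B → ( B ) B]
(B)B ⇒ ((B)B)B   [B → ( B ) B]
((B)B)B ⇒ (((B)B)B)B   [B → ( B ) B]
(((B)B)B)B ⇒ (((())B)B)B   [B → ( )]
(((())B)B)B ⇒ (((())(B)B)B)B   [B → ( B ) B]
(((())(B)B)B)B ⇒ (((())(())B)B)B   [B → ( )]
(((())(())B)B)B ⇒ (((())(())())B)B   [B → ( )]
(((())(())())B)B ⇒ (((())(())())())B   [B → ( )]
(((())(())())())B ⇒ (((())(())())())()   [B → ( )]

B⇒(B)B⇒((B)B)B⇒(((B)B)B)B⇒(((())B)B)B⇒(((())(B)B)B)B⇒(((())(())B)B)B⇒(((())(())())B)B⇒(((())(())())())B⇒(((())(())())())()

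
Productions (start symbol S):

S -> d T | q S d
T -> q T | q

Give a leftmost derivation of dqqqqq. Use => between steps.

S=>dT=>dqT=>dqqT=>dqqqT=>dqqqqT=>dqqqqq

S => dT   [S -> d T]
dT => dqT   [T -> q T]
dqT => dqqT   [T -> q T]
dqqT => dqqqT   [T -> q T]
dqqqT => dqqqqT   [T -> q T]
dqqqqT => dqqqqq   [T -> q]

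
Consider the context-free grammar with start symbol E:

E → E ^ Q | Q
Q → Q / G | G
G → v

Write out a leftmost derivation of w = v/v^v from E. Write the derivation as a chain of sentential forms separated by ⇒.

E ⇒ E^Q   [E → E ^ Q]
E^Q ⇒ Q^Q   [E → Q]
Q^Q ⇒ Q/G^Q   [Q → Q / G]
Q/G^Q ⇒ G/G^Q   [Q → G]
G/G^Q ⇒ v/G^Q   [G → v]
v/G^Q ⇒ v/v^Q   [G → v]
v/v^Q ⇒ v/v^G   [Q → G]
v/v^G ⇒ v/v^v   [G → v]

E ⇒ E^Q ⇒ Q^Q ⇒ Q/G^Q ⇒ G/G^Q ⇒ v/G^Q ⇒ v/v^Q ⇒ v/v^G ⇒ v/v^v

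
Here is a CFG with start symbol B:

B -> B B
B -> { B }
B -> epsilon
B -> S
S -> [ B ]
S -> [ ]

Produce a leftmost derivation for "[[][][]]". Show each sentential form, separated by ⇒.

B ⇒ S ⇒ [B] ⇒ [BB] ⇒ [BBB] ⇒ [SBB] ⇒ [[]BB] ⇒ [[]SB] ⇒ [[][]B] ⇒ [[][]S] ⇒ [[][][]]

B ⇒ S   [B -> S]
S ⇒ [B]   [S -> [ B ]]
[B] ⇒ [BB]   [B -> B B]
[BB] ⇒ [BBB]   [B -> B B]
[BBB] ⇒ [SBB]   [B -> S]
[SBB] ⇒ [[]BB]   [S -> [ ]]
[[]BB] ⇒ [[]SB]   [B -> S]
[[]SB] ⇒ [[][]B]   [S -> [ ]]
[[][]B] ⇒ [[][]S]   [B -> S]
[[][]S] ⇒ [[][][]]   [S -> [ ]]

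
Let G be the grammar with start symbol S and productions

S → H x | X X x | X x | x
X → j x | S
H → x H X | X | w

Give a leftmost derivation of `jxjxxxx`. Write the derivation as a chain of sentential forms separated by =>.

S=>Xx=>Sx=>Xxx=>Sxx=>XXxxx=>jxXxxx=>jxjxxxx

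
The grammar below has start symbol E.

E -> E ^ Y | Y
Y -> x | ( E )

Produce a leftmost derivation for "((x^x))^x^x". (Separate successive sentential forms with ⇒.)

E ⇒ E^Y ⇒ E^Y^Y ⇒ Y^Y^Y ⇒ (E)^Y^Y ⇒ (Y)^Y^Y ⇒ ((E))^Y^Y ⇒ ((E^Y))^Y^Y ⇒ ((Y^Y))^Y^Y ⇒ ((x^Y))^Y^Y ⇒ ((x^x))^Y^Y ⇒ ((x^x))^x^Y ⇒ ((x^x))^x^x

E ⇒ E^Y   [E -> E ^ Y]
E^Y ⇒ E^Y^Y   [E -> E ^ Y]
E^Y^Y ⇒ Y^Y^Y   [E -> Y]
Y^Y^Y ⇒ (E)^Y^Y   [Y -> ( E )]
(E)^Y^Y ⇒ (Y)^Y^Y   [E -> Y]
(Y)^Y^Y ⇒ ((E))^Y^Y   [Y -> ( E )]
((E))^Y^Y ⇒ ((E^Y))^Y^Y   [E -> E ^ Y]
((E^Y))^Y^Y ⇒ ((Y^Y))^Y^Y   [E -> Y]
((Y^Y))^Y^Y ⇒ ((x^Y))^Y^Y   [Y -> x]
((x^Y))^Y^Y ⇒ ((x^x))^Y^Y   [Y -> x]
((x^x))^Y^Y ⇒ ((x^x))^x^Y   [Y -> x]
((x^x))^x^Y ⇒ ((x^x))^x^x   [Y -> x]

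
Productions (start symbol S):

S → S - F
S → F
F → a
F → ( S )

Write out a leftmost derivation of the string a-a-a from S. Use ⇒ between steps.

S⇒S-F⇒S-F-F⇒F-F-F⇒a-F-F⇒a-a-F⇒a-a-a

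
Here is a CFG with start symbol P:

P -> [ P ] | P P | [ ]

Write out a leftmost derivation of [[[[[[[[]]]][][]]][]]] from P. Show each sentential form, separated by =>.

P => [P]   [P -> [ P ]]
[P] => [[P]]   [P -> [ P ]]
[[P]] => [[PP]]   [P -> P P]
[[PP]] => [[[P]P]]   [P -> [ P ]]
[[[P]P]] => [[[[P]]P]]   [P -> [ P ]]
[[[[P]]P]] => [[[[PP]]P]]   [P -> P P]
[[[[PP]]P]] => [[[[PPP]]P]]   [P -> P P]
[[[[PPP]]P]] => [[[[[P]PP]]P]]   [P -> [ P ]]
[[[[[P]PP]]P]] => [[[[[[P]]PP]]P]]   [P -> [ P ]]
[[[[[[P]]PP]]P]] => [[[[[[[P]]]PP]]P]]   [P -> [ P ]]
[[[[[[[P]]]PP]]P]] => [[[[[[[[]]]]PP]]P]]   [P -> [ ]]
[[[[[[[[]]]]PP]]P]] => [[[[[[[[]]]][]P]]P]]   [P -> [ ]]
[[[[[[[[]]]][]P]]P]] => [[[[[[[[]]]][][]]]P]]   [P -> [ ]]
[[[[[[[[]]]][][]]]P]] => [[[[[[[[]]]][][]]][]]]   [P -> [ ]]

P=>[P]=>[[P]]=>[[PP]]=>[[[P]P]]=>[[[[P]]P]]=>[[[[PP]]P]]=>[[[[PPP]]P]]=>[[[[[P]PP]]P]]=>[[[[[[P]]PP]]P]]=>[[[[[[[P]]]PP]]P]]=>[[[[[[[[]]]]PP]]P]]=>[[[[[[[[]]]][]P]]P]]=>[[[[[[[[]]]][][]]]P]]=>[[[[[[[[]]]][][]]][]]]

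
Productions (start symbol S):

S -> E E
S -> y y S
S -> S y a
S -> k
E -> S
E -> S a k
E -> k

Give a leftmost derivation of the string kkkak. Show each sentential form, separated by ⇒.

S ⇒ EE   [S -> E E]
EE ⇒ kE   [E -> k]
kE ⇒ kSak   [E -> S a k]
kSak ⇒ kEEak   [S -> E E]
kEEak ⇒ kSEak   [E -> S]
kSEak ⇒ kkEak   [S -> k]
kkEak ⇒ kkSak   [E -> S]
kkSak ⇒ kkkak   [S -> k]

S ⇒ EE ⇒ kE ⇒ kSak ⇒ kEEak ⇒ kSEak ⇒ kkEak ⇒ kkSak ⇒ kkkak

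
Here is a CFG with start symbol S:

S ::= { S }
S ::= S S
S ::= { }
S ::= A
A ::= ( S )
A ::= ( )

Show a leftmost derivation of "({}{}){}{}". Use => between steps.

S => SS => SSS => ASS => (S)SS => (SS)SS => ({}S)SS => ({}{})SS => ({}{}){}S => ({}{}){}{}

S => SS   [S ::= S S]
SS => SSS   [S ::= S S]
SSS => ASS   [S ::= A]
ASS => (S)SS   [A ::= ( S )]
(S)SS => (SS)SS   [S ::= S S]
(SS)SS => ({}S)SS   [S ::= { }]
({}S)SS => ({}{})SS   [S ::= { }]
({}{})SS => ({}{}){}S   [S ::= { }]
({}{}){}S => ({}{}){}{}   [S ::= { }]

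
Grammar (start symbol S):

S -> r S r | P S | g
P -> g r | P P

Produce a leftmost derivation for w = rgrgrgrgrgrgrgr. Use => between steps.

S => rSr => rPSr => rPPSr => rPPPSr => rPPPPSr => rPPPPPSr => rPPPPPPSr => rgrPPPPPSr => rgrgrPPPPSr => rgrgrgrPPPSr => rgrgrgrgrPPSr => rgrgrgrgrgrPSr => rgrgrgrgrgrgrSr => rgrgrgrgrgrgrgr

S => rSr   [S -> r S r]
rSr => rPSr   [S -> P S]
rPSr => rPPSr   [P -> P P]
rPPSr => rPPPSr   [P -> P P]
rPPPSr => rPPPPSr   [P -> P P]
rPPPPSr => rPPPPPSr   [P -> P P]
rPPPPPSr => rPPPPPPSr   [P -> P P]
rPPPPPPSr => rgrPPPPPSr   [P -> g r]
rgrPPPPPSr => rgrgrPPPPSr   [P -> g r]
rgrgrPPPPSr => rgrgrgrPPPSr   [P -> g r]
rgrgrgrPPPSr => rgrgrgrgrPPSr   [P -> g r]
rgrgrgrgrPPSr => rgrgrgrgrgrPSr   [P -> g r]
rgrgrgrgrgrPSr => rgrgrgrgrgrgrSr   [P -> g r]
rgrgrgrgrgrgrSr => rgrgrgrgrgrgrgr   [S -> g]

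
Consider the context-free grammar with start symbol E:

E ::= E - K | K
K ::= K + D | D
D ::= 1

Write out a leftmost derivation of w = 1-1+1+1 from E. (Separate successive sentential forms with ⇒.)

E ⇒ E-K ⇒ K-K ⇒ D-K ⇒ 1-K ⇒ 1-K+D ⇒ 1-K+D+D ⇒ 1-D+D+D ⇒ 1-1+D+D ⇒ 1-1+1+D ⇒ 1-1+1+1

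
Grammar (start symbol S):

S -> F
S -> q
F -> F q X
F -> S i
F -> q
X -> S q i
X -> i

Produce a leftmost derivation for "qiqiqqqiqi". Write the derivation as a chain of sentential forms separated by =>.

S => F => FqX => FqXqX => FqXqXqX => SiqXqXqX => qiqXqXqX => qiqiqXqX => qiqiqSqiqX => qiqiqqqiqX => qiqiqqqiqi

S => F   [S -> F]
F => FqX   [F -> F q X]
FqX => FqXqX   [F -> F q X]
FqXqX => FqXqXqX   [F -> F q X]
FqXqXqX => SiqXqXqX   [F -> S i]
SiqXqXqX => qiqXqXqX   [S -> q]
qiqXqXqX => qiqiqXqX   [X -> i]
qiqiqXqX => qiqiqSqiqX   [X -> S q i]
qiqiqSqiqX => qiqiqqqiqX   [S -> q]
qiqiqqqiqX => qiqiqqqiqi   [X -> i]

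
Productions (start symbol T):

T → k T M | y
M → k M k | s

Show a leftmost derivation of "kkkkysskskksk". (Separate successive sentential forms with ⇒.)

T ⇒ kTM ⇒ kkTMM ⇒ kkkTMMM ⇒ kkkkTMMMM ⇒ kkkkyMMMM ⇒ kkkkysMMM ⇒ kkkkyssMM ⇒ kkkkysskMkM ⇒ kkkkysskskM ⇒ kkkkysskskkMk ⇒ kkkkysskskksk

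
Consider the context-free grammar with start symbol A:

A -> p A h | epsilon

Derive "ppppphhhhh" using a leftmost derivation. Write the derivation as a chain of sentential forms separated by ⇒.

A ⇒ pAh   [A -> p A h]
pAh ⇒ ppAhh   [A -> p A h]
ppAhh ⇒ pppAhhh   [A -> p A h]
pppAhhh ⇒ ppppAhhhh   [A -> p A h]
ppppAhhhh ⇒ pppppAhhhhh   [A -> p A h]
pppppAhhhhh ⇒ ppppphhhhh   [A -> epsilon]

A ⇒ pAh ⇒ ppAhh ⇒ pppAhhh ⇒ ppppAhhhh ⇒ pppppAhhhhh ⇒ ppppphhhhh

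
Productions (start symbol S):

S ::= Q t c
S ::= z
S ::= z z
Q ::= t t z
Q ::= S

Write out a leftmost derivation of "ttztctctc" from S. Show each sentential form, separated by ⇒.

S ⇒ Qtc   [S ::= Q t c]
Qtc ⇒ Stc   [Q ::= S]
Stc ⇒ Qtctc   [S ::= Q t c]
Qtctc ⇒ Stctc   [Q ::= S]
Stctc ⇒ Qtctctc   [S ::= Q t c]
Qtctctc ⇒ ttztctctc   [Q ::= t t z]

S ⇒ Qtc ⇒ Stc ⇒ Qtctc ⇒ Stctc ⇒ Qtctctc ⇒ ttztctctc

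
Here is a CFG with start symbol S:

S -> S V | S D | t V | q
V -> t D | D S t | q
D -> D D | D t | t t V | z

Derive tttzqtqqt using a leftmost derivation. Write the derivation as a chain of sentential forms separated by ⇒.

S ⇒ tV ⇒ tDSt ⇒ tttVSt ⇒ tttDStSt ⇒ tttzStSt ⇒ tttzqtSt ⇒ tttzqtSVt ⇒ tttzqtqVt ⇒ tttzqtqqt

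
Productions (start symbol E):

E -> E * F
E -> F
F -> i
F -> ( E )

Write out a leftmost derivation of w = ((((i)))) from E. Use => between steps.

E => F => (E) => (F) => ((E)) => ((F)) => (((E))) => (((F))) => ((((E)))) => ((((F)))) => ((((i))))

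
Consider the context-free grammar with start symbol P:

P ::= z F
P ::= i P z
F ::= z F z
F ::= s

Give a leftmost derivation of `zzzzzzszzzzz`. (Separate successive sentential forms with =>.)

P => zF   [P ::= z F]
zF => zzFz   [F ::= z F z]
zzFz => zzzFzz   [F ::= z F z]
zzzFzz => zzzzFzzz   [F ::= z F z]
zzzzFzzz => zzzzzFzzzz   [F ::= z F z]
zzzzzFzzzz => zzzzzzFzzzzz   [F ::= z F z]
zzzzzzFzzzzz => zzzzzzszzzzz   [F ::= s]

P => zF => zzFz => zzzFzz => zzzzFzzz => zzzzzFzzzz => zzzzzzFzzzzz => zzzzzzszzzzz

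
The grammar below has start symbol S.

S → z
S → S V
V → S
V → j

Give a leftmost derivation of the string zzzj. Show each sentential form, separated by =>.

S => SV => SVV => SVVV => zVVV => zSVV => zzVV => zzSV => zzzV => zzzj

S => SV   [S → S V]
SV => SVV   [S → S V]
SVV => SVVV   [S → S V]
SVVV => zVVV   [S → z]
zVVV => zSVV   [V → S]
zSVV => zzVV   [S → z]
zzVV => zzSV   [V → S]
zzSV => zzzV   [S → z]
zzzV => zzzj   [V → j]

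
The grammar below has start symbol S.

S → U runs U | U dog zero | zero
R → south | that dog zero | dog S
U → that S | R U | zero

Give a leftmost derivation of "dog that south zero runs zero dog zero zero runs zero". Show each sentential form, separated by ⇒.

S ⇒ U runs U ⇒ R U runs U ⇒ dog S U runs U ⇒ dog U dog zero U runs U ⇒ dog that S dog zero U runs U ⇒ dog that U runs U dog zero U runs U ⇒ dog that R U runs U dog zero U runs U ⇒ dog that south U runs U dog zero U runs U ⇒ dog that south zero runs U dog zero U runs U ⇒ dog that south zero runs zero dog zero U runs U ⇒ dog that south zero runs zero dog zero zero runs U ⇒ dog that south zero runs zero dog zero zero runs zero

S ⇒ U runs U   [S → U runs U]
U runs U ⇒ R U runs U   [U → R U]
R U runs U ⇒ dog S U runs U   [R → dog S]
dog S U runs U ⇒ dog U dog zero U runs U   [S → U dog zero]
dog U dog zero U runs U ⇒ dog that S dog zero U runs U   [U → that S]
dog that S dog zero U runs U ⇒ dog that U runs U dog zero U runs U   [S → U runs U]
dog that U runs U dog zero U runs U ⇒ dog that R U runs U dog zero U runs U   [U → R U]
dog that R U runs U dog zero U runs U ⇒ dog that south U runs U dog zero U runs U   [R → south]
dog that south U runs U dog zero U runs U ⇒ dog that south zero runs U dog zero U runs U   [U → zero]
dog that south zero runs U dog zero U runs U ⇒ dog that south zero runs zero dog zero U runs U   [U → zero]
dog that south zero runs zero dog zero U runs U ⇒ dog that south zero runs zero dog zero zero runs U   [U → zero]
dog that south zero runs zero dog zero zero runs U ⇒ dog that south zero runs zero dog zero zero runs zero   [U → zero]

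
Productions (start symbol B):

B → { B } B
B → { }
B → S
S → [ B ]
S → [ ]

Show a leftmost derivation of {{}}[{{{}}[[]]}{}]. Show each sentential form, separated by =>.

B => {B}B   [B → { B } B]
{B}B => {{}}B   [B → { }]
{{}}B => {{}}S   [B → S]
{{}}S => {{}}[B]   [S → [ B ]]
{{}}[B] => {{}}[{B}B]   [B → { B } B]
{{}}[{B}B] => {{}}[{{B}B}B]   [B → { B } B]
{{}}[{{B}B}B] => {{}}[{{{}}B}B]   [B → { }]
{{}}[{{{}}B}B] => {{}}[{{{}}S}B]   [B → S]
{{}}[{{{}}S}B] => {{}}[{{{}}[B]}B]   [S → [ B ]]
{{}}[{{{}}[B]}B] => {{}}[{{{}}[S]}B]   [B → S]
{{}}[{{{}}[S]}B] => {{}}[{{{}}[[]]}B]   [S → [ ]]
{{}}[{{{}}[[]]}B] => {{}}[{{{}}[[]]}{}]   [B → { }]

B => {B}B => {{}}B => {{}}S => {{}}[B] => {{}}[{B}B] => {{}}[{{B}B}B] => {{}}[{{{}}B}B] => {{}}[{{{}}S}B] => {{}}[{{{}}[B]}B] => {{}}[{{{}}[S]}B] => {{}}[{{{}}[[]]}B] => {{}}[{{{}}[[]]}{}]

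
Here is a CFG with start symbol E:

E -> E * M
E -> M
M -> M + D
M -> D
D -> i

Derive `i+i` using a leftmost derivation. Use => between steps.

E => M   [E -> M]
M => M+D   [M -> M + D]
M+D => D+D   [M -> D]
D+D => i+D   [D -> i]
i+D => i+i   [D -> i]

E=>M=>M+D=>D+D=>i+D=>i+i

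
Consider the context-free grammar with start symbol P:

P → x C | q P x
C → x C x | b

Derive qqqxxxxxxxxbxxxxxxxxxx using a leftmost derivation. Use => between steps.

P=>qPx=>qqPxx=>qqqPxxx=>qqqxCxxx=>qqqxxCxxxx=>qqqxxxCxxxxx=>qqqxxxxCxxxxxx=>qqqxxxxxCxxxxxxx=>qqqxxxxxxCxxxxxxxx=>qqqxxxxxxxCxxxxxxxxx=>qqqxxxxxxxxCxxxxxxxxxx=>qqqxxxxxxxxbxxxxxxxxxx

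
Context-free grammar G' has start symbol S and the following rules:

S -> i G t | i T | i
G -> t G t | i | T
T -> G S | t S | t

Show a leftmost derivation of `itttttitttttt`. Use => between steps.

S=>iGt=>itGtt=>ittGttt=>itttGtttt=>ittttGttttt=>itttttGtttttt=>itttttitttttt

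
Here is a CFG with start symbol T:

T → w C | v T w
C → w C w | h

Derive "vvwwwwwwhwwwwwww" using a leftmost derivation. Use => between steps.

T => vTw => vvTww => vvwCww => vvwwCwww => vvwwwCwwww => vvwwwwCwwwww => vvwwwwwCwwwwww => vvwwwwwwCwwwwwww => vvwwwwwwhwwwwwww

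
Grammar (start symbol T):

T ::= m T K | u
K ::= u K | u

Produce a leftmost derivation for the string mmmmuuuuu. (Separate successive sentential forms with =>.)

T => mTK   [T ::= m T K]
mTK => mmTKK   [T ::= m T K]
mmTKK => mmmTKKK   [T ::= m T K]
mmmTKKK => mmmmTKKKK   [T ::= m T K]
mmmmTKKKK => mmmmuKKKK   [T ::= u]
mmmmuKKKK => mmmmuuKKK   [K ::= u]
mmmmuuKKK => mmmmuuuKK   [K ::= u]
mmmmuuuKK => mmmmuuuuK   [K ::= u]
mmmmuuuuK => mmmmuuuuu   [K ::= u]

T => mTK => mmTKK => mmmTKKK => mmmmTKKKK => mmmmuKKKK => mmmmuuKKK => mmmmuuuKK => mmmmuuuuK => mmmmuuuuu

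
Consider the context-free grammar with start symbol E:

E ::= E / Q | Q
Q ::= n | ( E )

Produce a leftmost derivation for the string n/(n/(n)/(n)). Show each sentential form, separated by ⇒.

E ⇒ E/Q ⇒ Q/Q ⇒ n/Q ⇒ n/(E) ⇒ n/(E/Q) ⇒ n/(E/Q/Q) ⇒ n/(Q/Q/Q) ⇒ n/(n/Q/Q) ⇒ n/(n/(E)/Q) ⇒ n/(n/(Q)/Q) ⇒ n/(n/(n)/Q) ⇒ n/(n/(n)/(E)) ⇒ n/(n/(n)/(Q)) ⇒ n/(n/(n)/(n))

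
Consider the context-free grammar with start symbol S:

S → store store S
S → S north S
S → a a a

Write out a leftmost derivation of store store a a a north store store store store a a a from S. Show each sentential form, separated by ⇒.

S ⇒ S north S   [S → S north S]
S north S ⇒ store store S north S   [S → store store S]
store store S north S ⇒ store store a a a north S   [S → a a a]
store store a a a north S ⇒ store store a a a north store store S   [S → store store S]
store store a a a north store store S ⇒ store store a a a north store store store store S   [S → store store S]
store store a a a north store store store store S ⇒ store store a a a north store store store store a a a   [S → a a a]

S ⇒ S north S ⇒ store store S north S ⇒ store store a a a north S ⇒ store store a a a north store store S ⇒ store store a a a north store store store store S ⇒ store store a a a north store store store store a a a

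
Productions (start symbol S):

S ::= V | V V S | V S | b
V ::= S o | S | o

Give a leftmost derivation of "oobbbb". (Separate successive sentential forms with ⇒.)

S⇒VS⇒SS⇒VVSS⇒oVSS⇒oSSS⇒oVVSSS⇒ooVSSS⇒ooSSSS⇒oobSSS⇒oobbSS⇒oobbbS⇒oobbbb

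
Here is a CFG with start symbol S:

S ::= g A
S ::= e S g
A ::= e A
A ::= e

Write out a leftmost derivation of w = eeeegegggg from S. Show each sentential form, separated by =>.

S => eSg => eeSgg => eeeSggg => eeeeSgggg => eeeegAgggg => eeeegegggg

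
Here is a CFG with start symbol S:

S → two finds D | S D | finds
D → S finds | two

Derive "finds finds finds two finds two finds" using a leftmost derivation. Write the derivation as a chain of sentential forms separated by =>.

S => S D   [S → S D]
S D => S D D   [S → S D]
S D D => finds D D   [S → finds]
finds D D => finds S finds D   [D → S finds]
finds S finds D => finds finds finds D   [S → finds]
finds finds finds D => finds finds finds S finds   [D → S finds]
finds finds finds S finds => finds finds finds two finds D finds   [S → two finds D]
finds finds finds two finds D finds => finds finds finds two finds two finds   [D → two]

S => S D => S D D => finds D D => finds S finds D => finds finds finds D => finds finds finds S finds => finds finds finds two finds D finds => finds finds finds two finds two finds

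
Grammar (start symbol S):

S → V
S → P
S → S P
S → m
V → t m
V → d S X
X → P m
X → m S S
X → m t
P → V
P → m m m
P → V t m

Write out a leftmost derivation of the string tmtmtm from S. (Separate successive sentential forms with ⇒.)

S⇒SP⇒PP⇒VP⇒tmP⇒tmVtm⇒tmtmtm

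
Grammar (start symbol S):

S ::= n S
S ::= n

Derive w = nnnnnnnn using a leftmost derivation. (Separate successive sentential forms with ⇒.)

S⇒nS⇒nnS⇒nnnS⇒nnnnS⇒nnnnnS⇒nnnnnnS⇒nnnnnnnS⇒nnnnnnnn

S ⇒ nS   [S ::= n S]
nS ⇒ nnS   [S ::= n S]
nnS ⇒ nnnS   [S ::= n S]
nnnS ⇒ nnnnS   [S ::= n S]
nnnnS ⇒ nnnnnS   [S ::= n S]
nnnnnS ⇒ nnnnnnS   [S ::= n S]
nnnnnnS ⇒ nnnnnnnS   [S ::= n S]
nnnnnnnS ⇒ nnnnnnnn   [S ::= n]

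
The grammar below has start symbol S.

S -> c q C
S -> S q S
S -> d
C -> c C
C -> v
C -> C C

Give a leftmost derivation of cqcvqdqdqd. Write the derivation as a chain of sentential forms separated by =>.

S => SqS   [S -> S q S]
SqS => SqSqS   [S -> S q S]
SqSqS => cqCqSqS   [S -> c q C]
cqCqSqS => cqcCqSqS   [C -> c C]
cqcCqSqS => cqcvqSqS   [C -> v]
cqcvqSqS => cqcvqdqS   [S -> d]
cqcvqdqS => cqcvqdqSqS   [S -> S q S]
cqcvqdqSqS => cqcvqdqdqS   [S -> d]
cqcvqdqdqS => cqcvqdqdqd   [S -> d]

S => SqS => SqSqS => cqCqSqS => cqcCqSqS => cqcvqSqS => cqcvqdqS => cqcvqdqSqS => cqcvqdqdqS => cqcvqdqdqd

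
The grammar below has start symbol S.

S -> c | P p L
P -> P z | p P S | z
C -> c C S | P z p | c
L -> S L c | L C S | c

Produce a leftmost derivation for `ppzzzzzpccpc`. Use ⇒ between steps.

S ⇒ PpL   [S -> P p L]
PpL ⇒ pPSpL   [P -> p P S]
pPSpL ⇒ ppPSSpL   [P -> p P S]
ppPSSpL ⇒ ppPzSSpL   [P -> P z]
ppPzSSpL ⇒ ppPzzSSpL   [P -> P z]
ppPzzSSpL ⇒ ppzzzSSpL   [P -> z]
ppzzzSSpL ⇒ ppzzzPpLSpL   [S -> P p L]
ppzzzPpLSpL ⇒ ppzzzPzpLSpL   [P -> P z]
ppzzzPzpLSpL ⇒ ppzzzzzpLSpL   [P -> z]
ppzzzzzpLSpL ⇒ ppzzzzzpcSpL   [L -> c]
ppzzzzzpcSpL ⇒ ppzzzzzpccpL   [S -> c]
ppzzzzzpccpL ⇒ ppzzzzzpccpc   [L -> c]

S ⇒ PpL ⇒ pPSpL ⇒ ppPSSpL ⇒ ppPzSSpL ⇒ ppPzzSSpL ⇒ ppzzzSSpL ⇒ ppzzzPpLSpL ⇒ ppzzzPzpLSpL ⇒ ppzzzzzpLSpL ⇒ ppzzzzzpcSpL ⇒ ppzzzzzpccpL ⇒ ppzzzzzpccpc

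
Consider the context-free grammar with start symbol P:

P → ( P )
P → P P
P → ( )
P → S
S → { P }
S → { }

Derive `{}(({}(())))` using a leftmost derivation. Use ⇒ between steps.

P⇒PP⇒SP⇒{}P⇒{}(P)⇒{}((P))⇒{}((PP))⇒{}((SP))⇒{}(({}P))⇒{}(({}(P)))⇒{}(({}(())))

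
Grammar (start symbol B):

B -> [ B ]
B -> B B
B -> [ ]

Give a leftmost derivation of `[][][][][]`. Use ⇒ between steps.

B ⇒ BB ⇒ BBB ⇒ BBBB ⇒ BBBBB ⇒ []BBBB ⇒ [][]BBB ⇒ [][][]BB ⇒ [][][][]B ⇒ [][][][][]

B ⇒ BB   [B -> B B]
BB ⇒ BBB   [B -> B B]
BBB ⇒ BBBB   [B -> B B]
BBBB ⇒ BBBBB   [B -> B B]
BBBBB ⇒ []BBBB   [B -> [ ]]
[]BBBB ⇒ [][]BBB   [B -> [ ]]
[][]BBB ⇒ [][][]BB   [B -> [ ]]
[][][]BB ⇒ [][][][]B   [B -> [ ]]
[][][][]B ⇒ [][][][][]   [B -> [ ]]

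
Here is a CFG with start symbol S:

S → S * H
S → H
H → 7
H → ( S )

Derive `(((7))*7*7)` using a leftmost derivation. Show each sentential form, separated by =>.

S => H   [S → H]
H => (S)   [H → ( S )]
(S) => (S*H)   [S → S * H]
(S*H) => (S*H*H)   [S → S * H]
(S*H*H) => (H*H*H)   [S → H]
(H*H*H) => ((S)*H*H)   [H → ( S )]
((S)*H*H) => ((H)*H*H)   [S → H]
((H)*H*H) => (((S))*H*H)   [H → ( S )]
(((S))*H*H) => (((H))*H*H)   [S → H]
(((H))*H*H) => (((7))*H*H)   [H → 7]
(((7))*H*H) => (((7))*7*H)   [H → 7]
(((7))*7*H) => (((7))*7*7)   [H → 7]

S=>H=>(S)=>(S*H)=>(S*H*H)=>(H*H*H)=>((S)*H*H)=>((H)*H*H)=>(((S))*H*H)=>(((H))*H*H)=>(((7))*H*H)=>(((7))*7*H)=>(((7))*7*7)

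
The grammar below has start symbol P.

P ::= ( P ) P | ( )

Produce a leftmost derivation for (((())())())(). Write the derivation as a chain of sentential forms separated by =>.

P => (P)P => ((P)P)P => (((P)P)P)P => (((())P)P)P => (((())())P)P => (((())())())P => (((())())())()

P => (P)P   [P ::= ( P ) P]
(P)P => ((P)P)P   [P ::= ( P ) P]
((P)P)P => (((P)P)P)P   [P ::= ( P ) P]
(((P)P)P)P => (((())P)P)P   [P ::= ( )]
(((())P)P)P => (((())())P)P   [P ::= ( )]
(((())())P)P => (((())())())P   [P ::= ( )]
(((())())())P => (((())())())()   [P ::= ( )]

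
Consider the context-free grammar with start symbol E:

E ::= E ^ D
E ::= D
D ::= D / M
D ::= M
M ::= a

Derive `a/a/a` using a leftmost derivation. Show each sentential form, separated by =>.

E => D   [E ::= D]
D => D/M   [D ::= D / M]
D/M => D/M/M   [D ::= D / M]
D/M/M => M/M/M   [D ::= M]
M/M/M => a/M/M   [M ::= a]
a/M/M => a/a/M   [M ::= a]
a/a/M => a/a/a   [M ::= a]

E=>D=>D/M=>D/M/M=>M/M/M=>a/M/M=>a/a/M=>a/a/a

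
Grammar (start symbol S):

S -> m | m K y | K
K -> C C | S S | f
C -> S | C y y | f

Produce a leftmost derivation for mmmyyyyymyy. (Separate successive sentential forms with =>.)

S => K => CC => CyyC => SyyC => mKyyyC => mCCyyyC => mSCyyyC => mmCyyyC => mmCyyyyyC => mmSyyyyyC => mmmyyyyyC => mmmyyyyyCyy => mmmyyyyySyy => mmmyyyyymyy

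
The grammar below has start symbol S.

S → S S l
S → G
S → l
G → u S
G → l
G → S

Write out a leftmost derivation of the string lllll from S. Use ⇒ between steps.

S⇒SSl⇒SSlSl⇒GSlSl⇒lSlSl⇒lllSl⇒lllll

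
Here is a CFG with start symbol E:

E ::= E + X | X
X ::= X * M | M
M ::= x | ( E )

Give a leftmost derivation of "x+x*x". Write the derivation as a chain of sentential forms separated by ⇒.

E ⇒ E+X   [E ::= E + X]
E+X ⇒ X+X   [E ::= X]
X+X ⇒ M+X   [X ::= M]
M+X ⇒ x+X   [M ::= x]
x+X ⇒ x+X*M   [X ::= X * M]
x+X*M ⇒ x+M*M   [X ::= M]
x+M*M ⇒ x+x*M   [M ::= x]
x+x*M ⇒ x+x*x   [M ::= x]

E ⇒ E+X ⇒ X+X ⇒ M+X ⇒ x+X ⇒ x+X*M ⇒ x+M*M ⇒ x+x*M ⇒ x+x*x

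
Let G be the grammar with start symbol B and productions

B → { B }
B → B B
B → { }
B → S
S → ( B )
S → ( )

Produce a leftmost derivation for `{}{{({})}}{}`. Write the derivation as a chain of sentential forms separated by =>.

B=>BB=>{}B=>{}BB=>{}{B}B=>{}{{B}}B=>{}{{S}}B=>{}{{(B)}}B=>{}{{({})}}B=>{}{{({})}}{}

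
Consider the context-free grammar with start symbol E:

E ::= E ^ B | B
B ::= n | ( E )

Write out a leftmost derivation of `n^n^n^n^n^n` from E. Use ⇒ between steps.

E ⇒ E^B   [E ::= E ^ B]
E^B ⇒ E^B^B   [E ::= E ^ B]
E^B^B ⇒ E^B^B^B   [E ::= E ^ B]
E^B^B^B ⇒ E^B^B^B^B   [E ::= E ^ B]
E^B^B^B^B ⇒ E^B^B^B^B^B   [E ::= E ^ B]
E^B^B^B^B^B ⇒ B^B^B^B^B^B   [E ::= B]
B^B^B^B^B^B ⇒ n^B^B^B^B^B   [B ::= n]
n^B^B^B^B^B ⇒ n^n^B^B^B^B   [B ::= n]
n^n^B^B^B^B ⇒ n^n^n^B^B^B   [B ::= n]
n^n^n^B^B^B ⇒ n^n^n^n^B^B   [B ::= n]
n^n^n^n^B^B ⇒ n^n^n^n^n^B   [B ::= n]
n^n^n^n^n^B ⇒ n^n^n^n^n^n   [B ::= n]

E ⇒ E^B ⇒ E^B^B ⇒ E^B^B^B ⇒ E^B^B^B^B ⇒ E^B^B^B^B^B ⇒ B^B^B^B^B^B ⇒ n^B^B^B^B^B ⇒ n^n^B^B^B^B ⇒ n^n^n^B^B^B ⇒ n^n^n^n^B^B ⇒ n^n^n^n^n^B ⇒ n^n^n^n^n^n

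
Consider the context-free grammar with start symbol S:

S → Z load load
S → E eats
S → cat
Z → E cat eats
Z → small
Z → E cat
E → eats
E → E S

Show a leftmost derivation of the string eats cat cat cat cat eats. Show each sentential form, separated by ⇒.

S ⇒ E eats   [S → E eats]
E eats ⇒ E S eats   [E → E S]
E S eats ⇒ E S S eats   [E → E S]
E S S eats ⇒ E S S S eats   [E → E S]
E S S S eats ⇒ E S S S S eats   [E → E S]
E S S S S eats ⇒ eats S S S S eats   [E → eats]
eats S S S S eats ⇒ eats cat S S S eats   [S → cat]
eats cat S S S eats ⇒ eats cat cat S S eats   [S → cat]
eats cat cat S S eats ⇒ eats cat cat cat S eats   [S → cat]
eats cat cat cat S eats ⇒ eats cat cat cat cat eats   [S → cat]

S ⇒ E eats ⇒ E S eats ⇒ E S S eats ⇒ E S S S eats ⇒ E S S S S eats ⇒ eats S S S S eats ⇒ eats cat S S S eats ⇒ eats cat cat S S eats ⇒ eats cat cat cat S eats ⇒ eats cat cat cat cat eats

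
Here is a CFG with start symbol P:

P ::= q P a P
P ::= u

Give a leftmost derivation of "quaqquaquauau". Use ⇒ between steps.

P ⇒ qPaP ⇒ quaP ⇒ quaqPaP ⇒ quaqqPaPaP ⇒ quaqquaPaP ⇒ quaqquaqPaPaP ⇒ quaqquaquaPaP ⇒ quaqquaquauaP ⇒ quaqquaquauau

P ⇒ qPaP   [P ::= q P a P]
qPaP ⇒ quaP   [P ::= u]
quaP ⇒ quaqPaP   [P ::= q P a P]
quaqPaP ⇒ quaqqPaPaP   [P ::= q P a P]
quaqqPaPaP ⇒ quaqquaPaP   [P ::= u]
quaqquaPaP ⇒ quaqquaqPaPaP   [P ::= q P a P]
quaqquaqPaPaP ⇒ quaqquaquaPaP   [P ::= u]
quaqquaquaPaP ⇒ quaqquaquauaP   [P ::= u]
quaqquaquauaP ⇒ quaqquaquauau   [P ::= u]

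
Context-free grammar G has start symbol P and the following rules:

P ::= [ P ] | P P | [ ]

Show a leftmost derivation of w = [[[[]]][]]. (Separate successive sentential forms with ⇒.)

P ⇒ [P]   [P ::= [ P ]]
[P] ⇒ [PP]   [P ::= P P]
[PP] ⇒ [[P]P]   [P ::= [ P ]]
[[P]P] ⇒ [[[P]]P]   [P ::= [ P ]]
[[[P]]P] ⇒ [[[[]]]P]   [P ::= [ ]]
[[[[]]]P] ⇒ [[[[]]][]]   [P ::= [ ]]

P⇒[P]⇒[PP]⇒[[P]P]⇒[[[P]]P]⇒[[[[]]]P]⇒[[[[]]][]]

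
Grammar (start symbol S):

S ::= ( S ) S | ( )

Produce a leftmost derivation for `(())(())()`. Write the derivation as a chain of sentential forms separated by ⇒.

S⇒(S)S⇒(())S⇒(())(S)S⇒(())(())S⇒(())(())()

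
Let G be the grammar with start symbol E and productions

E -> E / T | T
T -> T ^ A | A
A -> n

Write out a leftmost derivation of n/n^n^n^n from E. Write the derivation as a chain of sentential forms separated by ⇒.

E ⇒ E/T ⇒ T/T ⇒ A/T ⇒ n/T ⇒ n/T^A ⇒ n/T^A^A ⇒ n/T^A^A^A ⇒ n/A^A^A^A ⇒ n/n^A^A^A ⇒ n/n^n^A^A ⇒ n/n^n^n^A ⇒ n/n^n^n^n

E ⇒ E/T   [E -> E / T]
E/T ⇒ T/T   [E -> T]
T/T ⇒ A/T   [T -> A]
A/T ⇒ n/T   [A -> n]
n/T ⇒ n/T^A   [T -> T ^ A]
n/T^A ⇒ n/T^A^A   [T -> T ^ A]
n/T^A^A ⇒ n/T^A^A^A   [T -> T ^ A]
n/T^A^A^A ⇒ n/A^A^A^A   [T -> A]
n/A^A^A^A ⇒ n/n^A^A^A   [A -> n]
n/n^A^A^A ⇒ n/n^n^A^A   [A -> n]
n/n^n^A^A ⇒ n/n^n^n^A   [A -> n]
n/n^n^n^A ⇒ n/n^n^n^n   [A -> n]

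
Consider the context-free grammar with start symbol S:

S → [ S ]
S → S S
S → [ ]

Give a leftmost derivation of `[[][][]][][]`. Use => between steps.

S => SS   [S → S S]
SS => SSS   [S → S S]
SSS => [S]SS   [S → [ S ]]
[S]SS => [SS]SS   [S → S S]
[SS]SS => [SSS]SS   [S → S S]
[SSS]SS => [[]SS]SS   [S → [ ]]
[[]SS]SS => [[][]S]SS   [S → [ ]]
[[][]S]SS => [[][][]]SS   [S → [ ]]
[[][][]]SS => [[][][]][]S   [S → [ ]]
[[][][]][]S => [[][][]][][]   [S → [ ]]

S=>SS=>SSS=>[S]SS=>[SS]SS=>[SSS]SS=>[[]SS]SS=>[[][]S]SS=>[[][][]]SS=>[[][][]][]S=>[[][][]][][]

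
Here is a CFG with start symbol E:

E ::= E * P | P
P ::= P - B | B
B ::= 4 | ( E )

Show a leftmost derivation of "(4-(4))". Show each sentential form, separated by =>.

E => P   [E ::= P]
P => B   [P ::= B]
B => (E)   [B ::= ( E )]
(E) => (P)   [E ::= P]
(P) => (P-B)   [P ::= P - B]
(P-B) => (B-B)   [P ::= B]
(B-B) => (4-B)   [B ::= 4]
(4-B) => (4-(E))   [B ::= ( E )]
(4-(E)) => (4-(P))   [E ::= P]
(4-(P)) => (4-(B))   [P ::= B]
(4-(B)) => (4-(4))   [B ::= 4]

E => P => B => (E) => (P) => (P-B) => (B-B) => (4-B) => (4-(E)) => (4-(P)) => (4-(B)) => (4-(4))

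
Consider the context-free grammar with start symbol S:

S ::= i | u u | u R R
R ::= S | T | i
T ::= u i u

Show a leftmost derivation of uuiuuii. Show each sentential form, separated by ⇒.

S ⇒ uRR ⇒ uTR ⇒ uuiuR ⇒ uuiuS ⇒ uuiuuRR ⇒ uuiuuiR ⇒ uuiuuii

S ⇒ uRR   [S ::= u R R]
uRR ⇒ uTR   [R ::= T]
uTR ⇒ uuiuR   [T ::= u i u]
uuiuR ⇒ uuiuS   [R ::= S]
uuiuS ⇒ uuiuuRR   [S ::= u R R]
uuiuuRR ⇒ uuiuuiR   [R ::= i]
uuiuuiR ⇒ uuiuuii   [R ::= i]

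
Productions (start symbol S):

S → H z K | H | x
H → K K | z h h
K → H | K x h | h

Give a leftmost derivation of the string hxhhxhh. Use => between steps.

S => H => KK => KxhK => HxhK => KKxhK => KxhKxhK => hxhKxhK => hxhhxhK => hxhhxhh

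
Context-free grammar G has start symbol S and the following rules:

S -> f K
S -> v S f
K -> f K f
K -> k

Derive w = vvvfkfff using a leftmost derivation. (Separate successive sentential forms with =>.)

S => vSf   [S -> v S f]
vSf => vvSff   [S -> v S f]
vvSff => vvvSfff   [S -> v S f]
vvvSfff => vvvfKfff   [S -> f K]
vvvfKfff => vvvfkfff   [K -> k]

S => vSf => vvSff => vvvSfff => vvvfKfff => vvvfkfff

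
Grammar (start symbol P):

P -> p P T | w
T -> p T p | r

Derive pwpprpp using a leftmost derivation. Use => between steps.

P=>pPT=>pwT=>pwpTp=>pwppTpp=>pwpprpp

P => pPT   [P -> p P T]
pPT => pwT   [P -> w]
pwT => pwpTp   [T -> p T p]
pwpTp => pwppTpp   [T -> p T p]
pwppTpp => pwpprpp   [T -> r]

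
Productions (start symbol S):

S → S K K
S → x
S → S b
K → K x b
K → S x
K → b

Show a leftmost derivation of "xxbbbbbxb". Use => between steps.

S=>SKK=>xKK=>xSxK=>xSKKxK=>xSKKKKxK=>xSbKKKKxK=>xxbKKKKxK=>xxbbKKKxK=>xxbbbKKxK=>xxbbbbKxK=>xxbbbbbxK=>xxbbbbbxb

S => SKK   [S → S K K]
SKK => xKK   [S → x]
xKK => xSxK   [K → S x]
xSxK => xSKKxK   [S → S K K]
xSKKxK => xSKKKKxK   [S → S K K]
xSKKKKxK => xSbKKKKxK   [S → S b]
xSbKKKKxK => xxbKKKKxK   [S → x]
xxbKKKKxK => xxbbKKKxK   [K → b]
xxbbKKKxK => xxbbbKKxK   [K → b]
xxbbbKKxK => xxbbbbKxK   [K → b]
xxbbbbKxK => xxbbbbbxK   [K → b]
xxbbbbbxK => xxbbbbbxb   [K → b]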